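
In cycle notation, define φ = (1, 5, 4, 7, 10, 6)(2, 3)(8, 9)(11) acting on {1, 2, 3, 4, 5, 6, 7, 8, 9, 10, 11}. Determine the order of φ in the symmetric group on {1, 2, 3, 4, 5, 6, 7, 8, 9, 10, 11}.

The cycle type of φ is (6, 2, 2, 1).
Since disjoint cycles commute, ord(φ) = lcm(6, 2, 2) = 6.

6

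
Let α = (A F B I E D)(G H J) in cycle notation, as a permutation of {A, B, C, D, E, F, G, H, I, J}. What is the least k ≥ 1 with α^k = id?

6

The cycle type of α is (6, 3, 1).
The order is lcm(6, 3) = 6.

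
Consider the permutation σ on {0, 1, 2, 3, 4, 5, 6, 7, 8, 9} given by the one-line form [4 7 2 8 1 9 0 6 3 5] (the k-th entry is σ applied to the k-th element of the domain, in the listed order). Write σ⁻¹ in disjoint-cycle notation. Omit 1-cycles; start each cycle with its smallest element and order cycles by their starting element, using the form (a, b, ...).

(0, 6, 7, 1, 4)(3, 8)(5, 9)

First write σ in disjoint cycles: (0, 4, 1, 7, 6)(3, 8)(5, 9).
The inverse reverses every cycle; in canonical form, σ⁻¹ = (0, 6, 7, 1, 4)(3, 8)(5, 9).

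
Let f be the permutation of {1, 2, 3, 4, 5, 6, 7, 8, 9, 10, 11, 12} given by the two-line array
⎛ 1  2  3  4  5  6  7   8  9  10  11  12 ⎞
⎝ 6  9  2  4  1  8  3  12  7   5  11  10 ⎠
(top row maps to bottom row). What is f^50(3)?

9

Tracing 3 → 2 → … returns to 3 after 4 steps, so 3 lies in a 4-cycle (2 9 7 3).
Since the cycle has length 4, f^50 acts on it the same as f^2 (50 mod 4 = 2).
Stepping 2 places around the cycle: 3 → 2 → 9.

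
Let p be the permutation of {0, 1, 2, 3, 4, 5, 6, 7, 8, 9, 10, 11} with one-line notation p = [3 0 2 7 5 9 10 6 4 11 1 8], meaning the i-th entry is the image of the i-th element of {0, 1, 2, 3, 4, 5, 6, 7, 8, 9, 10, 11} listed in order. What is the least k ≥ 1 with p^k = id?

30

Writing p as disjoint cycles, the cycle lengths are 6, 5, 1.
The order of p is the least common multiple of its cycle lengths: lcm(6, 5) = 30.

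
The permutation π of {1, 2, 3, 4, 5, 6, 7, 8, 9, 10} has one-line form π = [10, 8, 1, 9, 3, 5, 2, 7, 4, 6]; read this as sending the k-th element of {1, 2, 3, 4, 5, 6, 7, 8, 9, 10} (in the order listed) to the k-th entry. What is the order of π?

The disjoint-cycle form of π has cycle lengths 5, 3, 2.
Since disjoint cycles commute, ord(π) = lcm(5, 3, 2) = 30.

30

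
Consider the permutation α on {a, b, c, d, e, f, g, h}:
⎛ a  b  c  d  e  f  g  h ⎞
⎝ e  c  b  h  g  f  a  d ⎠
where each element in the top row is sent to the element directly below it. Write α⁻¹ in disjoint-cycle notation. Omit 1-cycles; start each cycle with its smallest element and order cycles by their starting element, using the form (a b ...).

The cycle decomposition of α is (a e g)(b c)(d h).
The inverse reverses every cycle; in canonical form, α⁻¹ = (a g e)(b c)(d h).

(a g e)(b c)(d h)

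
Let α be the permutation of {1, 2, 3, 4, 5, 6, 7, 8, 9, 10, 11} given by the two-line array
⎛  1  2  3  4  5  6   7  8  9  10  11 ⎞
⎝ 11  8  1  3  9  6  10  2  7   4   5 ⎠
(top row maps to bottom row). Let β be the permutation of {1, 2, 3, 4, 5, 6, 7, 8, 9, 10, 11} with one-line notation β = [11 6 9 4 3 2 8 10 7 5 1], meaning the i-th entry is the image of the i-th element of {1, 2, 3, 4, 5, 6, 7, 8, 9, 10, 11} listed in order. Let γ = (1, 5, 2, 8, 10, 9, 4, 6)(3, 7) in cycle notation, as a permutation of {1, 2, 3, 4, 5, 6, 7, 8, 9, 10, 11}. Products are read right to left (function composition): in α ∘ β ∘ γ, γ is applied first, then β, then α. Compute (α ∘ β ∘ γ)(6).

5

Chase 6: γ(6) = 1; β(1) = 11; α(11) = 5. Hence (α ∘ β ∘ γ)(6) = 5.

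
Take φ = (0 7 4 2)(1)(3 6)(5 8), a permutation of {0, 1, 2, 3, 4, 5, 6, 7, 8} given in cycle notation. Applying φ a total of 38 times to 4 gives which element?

4 lies in the 4-cycle (0 7 4 2).
On a 4-cycle, φ^4 is the identity, so φ^38 = φ^2 there (38 ≡ 2 mod 4).
Stepping 2 places around the cycle: 4 → 2 → 0.

0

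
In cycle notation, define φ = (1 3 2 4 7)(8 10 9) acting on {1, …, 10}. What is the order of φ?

15

The disjoint cycles have lengths 5, 3, 1, 1.
The order is lcm(5, 3) = 15.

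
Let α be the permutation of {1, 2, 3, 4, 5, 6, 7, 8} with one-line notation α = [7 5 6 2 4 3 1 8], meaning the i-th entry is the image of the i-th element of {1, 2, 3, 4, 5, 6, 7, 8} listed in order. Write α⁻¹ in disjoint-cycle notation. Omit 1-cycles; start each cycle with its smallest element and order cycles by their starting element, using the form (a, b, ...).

The cycle decomposition of α is (1, 7)(2, 5, 4)(3, 6).
The inverse reverses every cycle; in canonical form, α⁻¹ = (1, 7)(2, 4, 5)(3, 6).

(1, 7)(2, 4, 5)(3, 6)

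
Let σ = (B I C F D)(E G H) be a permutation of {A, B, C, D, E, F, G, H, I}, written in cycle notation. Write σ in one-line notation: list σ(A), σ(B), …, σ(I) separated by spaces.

Each element maps to the next entry in its cycle (wrapping to the front): A↦A, B↦I, C↦F, D↦B, E↦G, F↦D, G↦H, H↦E, I↦C.
So the one-line form is A I F B G D H E C.

A I F B G D H E C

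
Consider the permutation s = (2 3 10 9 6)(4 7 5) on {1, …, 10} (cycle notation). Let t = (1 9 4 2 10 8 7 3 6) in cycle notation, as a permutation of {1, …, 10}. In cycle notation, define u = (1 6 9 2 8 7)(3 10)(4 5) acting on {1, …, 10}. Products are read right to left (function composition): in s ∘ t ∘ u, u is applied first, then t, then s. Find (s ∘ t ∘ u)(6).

(s ∘ t ∘ u)(6) = s(t(u(6))). u(6) = 9, then t(9) = 4, then s(4) = 7, so the result is 7.

7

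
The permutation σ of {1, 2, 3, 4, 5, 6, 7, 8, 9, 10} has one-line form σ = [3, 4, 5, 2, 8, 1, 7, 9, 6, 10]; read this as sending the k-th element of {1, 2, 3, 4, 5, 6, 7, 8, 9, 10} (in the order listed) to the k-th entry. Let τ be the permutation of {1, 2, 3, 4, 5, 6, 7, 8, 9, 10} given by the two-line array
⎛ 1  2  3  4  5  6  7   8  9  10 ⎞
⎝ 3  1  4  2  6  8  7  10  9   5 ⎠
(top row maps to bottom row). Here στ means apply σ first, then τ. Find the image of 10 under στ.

5

First apply σ: σ(10) = 10, then τ(10) = 5. Thus (στ)(10) = 5.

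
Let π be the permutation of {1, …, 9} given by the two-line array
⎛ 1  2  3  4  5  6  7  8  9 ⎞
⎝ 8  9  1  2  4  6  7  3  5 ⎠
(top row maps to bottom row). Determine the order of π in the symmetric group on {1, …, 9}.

12

The disjoint-cycle form of π has cycle lengths 4, 3, 1, 1.
Since disjoint cycles commute, ord(π) = lcm(4, 3) = 12.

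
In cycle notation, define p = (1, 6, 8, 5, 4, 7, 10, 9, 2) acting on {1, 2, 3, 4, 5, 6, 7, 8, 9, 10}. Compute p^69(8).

2

8 lies in the 9-cycle (1, 6, 8, 5, 4, 7, 10, 9, 2).
Since the cycle has length 9, p^69 acts on it the same as p^6 (69 mod 9 = 6).
Advancing 6 steps from 8: 8 → 5 → 4 → 7 → 10 → 9 → 2.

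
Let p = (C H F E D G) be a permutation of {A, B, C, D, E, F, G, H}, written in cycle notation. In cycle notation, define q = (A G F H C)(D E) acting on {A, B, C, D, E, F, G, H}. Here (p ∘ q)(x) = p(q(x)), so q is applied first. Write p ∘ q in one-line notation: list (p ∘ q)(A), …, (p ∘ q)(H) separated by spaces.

For each element, apply q then p: A → G → C; B → B → B; C → A → A; D → E → D; E → D → G; F → H → F; G → F → E; H → C → H.
So p ∘ q in one-line form is C B A D G F E H.

C B A D G F E H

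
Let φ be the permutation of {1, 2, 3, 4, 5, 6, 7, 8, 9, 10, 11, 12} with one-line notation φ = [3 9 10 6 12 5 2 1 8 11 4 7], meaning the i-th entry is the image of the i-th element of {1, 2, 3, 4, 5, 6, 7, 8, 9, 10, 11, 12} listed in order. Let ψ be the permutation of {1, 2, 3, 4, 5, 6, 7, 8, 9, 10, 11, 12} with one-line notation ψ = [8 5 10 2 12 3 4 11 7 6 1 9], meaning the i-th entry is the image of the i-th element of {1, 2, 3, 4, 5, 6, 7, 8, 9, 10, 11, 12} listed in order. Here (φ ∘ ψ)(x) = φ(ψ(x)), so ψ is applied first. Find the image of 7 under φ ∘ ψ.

(φ ∘ ψ)(7) = φ(ψ(7)). ψ(7) = 4, then φ(4) = 6. So (φ ∘ ψ)(7) = 6.

6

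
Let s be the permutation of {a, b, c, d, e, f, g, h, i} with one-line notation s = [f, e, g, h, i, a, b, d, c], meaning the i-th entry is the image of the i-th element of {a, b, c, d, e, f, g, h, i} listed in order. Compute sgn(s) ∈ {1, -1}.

1

In disjoint-cycle form the cycle lengths are 5, 2, 2.
A cycle is odd iff its length is even; s has 2 even-length cycles, so sgn(s) = (−1)^2 and s is even.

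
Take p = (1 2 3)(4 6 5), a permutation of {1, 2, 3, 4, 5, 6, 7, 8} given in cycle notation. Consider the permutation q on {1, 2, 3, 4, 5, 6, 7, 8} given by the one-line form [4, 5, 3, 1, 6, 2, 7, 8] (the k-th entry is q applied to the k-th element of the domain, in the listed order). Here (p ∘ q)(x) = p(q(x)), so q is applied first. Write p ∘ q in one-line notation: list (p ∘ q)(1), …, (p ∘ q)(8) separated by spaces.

For each element, apply q then p: 1 → 4 → 6; 2 → 5 → 4; 3 → 3 → 1; 4 → 1 → 2; 5 → 6 → 5; 6 → 2 → 3; 7 → 7 → 7; 8 → 8 → 8.
So p ∘ q in one-line form is 6 4 1 2 5 3 7 8.

6 4 1 2 5 3 7 8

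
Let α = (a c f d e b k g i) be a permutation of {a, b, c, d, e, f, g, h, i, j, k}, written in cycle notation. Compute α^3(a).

d

a lies in the 9-cycle (a c f d e b k g i).
Advancing 3 steps from a: a → c → f → d.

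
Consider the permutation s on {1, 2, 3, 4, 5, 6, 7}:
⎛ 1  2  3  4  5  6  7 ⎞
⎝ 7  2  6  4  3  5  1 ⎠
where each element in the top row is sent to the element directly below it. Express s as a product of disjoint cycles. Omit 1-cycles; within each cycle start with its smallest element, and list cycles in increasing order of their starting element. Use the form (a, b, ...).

(1, 7)(3, 6, 5)

Iterating s from 1 gives 1 → 7 → 1; that is the 2-cycle (1, 7).
Continuing from each remaining unvisited element yields (1, 7)(3, 6, 5).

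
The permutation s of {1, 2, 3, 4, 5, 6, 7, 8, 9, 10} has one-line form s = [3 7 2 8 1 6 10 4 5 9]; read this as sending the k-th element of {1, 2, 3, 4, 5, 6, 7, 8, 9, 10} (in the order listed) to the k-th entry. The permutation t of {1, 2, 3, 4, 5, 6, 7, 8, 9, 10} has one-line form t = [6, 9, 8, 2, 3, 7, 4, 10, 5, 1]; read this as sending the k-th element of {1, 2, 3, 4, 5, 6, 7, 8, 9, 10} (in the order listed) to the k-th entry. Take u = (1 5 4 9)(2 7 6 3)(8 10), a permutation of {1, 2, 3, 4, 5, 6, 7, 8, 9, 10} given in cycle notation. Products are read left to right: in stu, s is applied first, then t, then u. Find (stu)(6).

Apply the permutations in order: s(6) = 6, then t(6) = 7, then u(7) = 6. So (stu)(6) = 6.

6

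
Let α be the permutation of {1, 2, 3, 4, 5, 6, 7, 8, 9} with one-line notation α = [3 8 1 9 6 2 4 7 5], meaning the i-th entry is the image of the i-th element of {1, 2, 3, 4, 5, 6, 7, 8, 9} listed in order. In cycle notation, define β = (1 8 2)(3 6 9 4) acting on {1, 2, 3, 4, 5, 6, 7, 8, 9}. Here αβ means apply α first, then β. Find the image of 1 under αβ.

6

α(1) = 3, then β(3) = 6; composing gives (αβ)(1) = 6.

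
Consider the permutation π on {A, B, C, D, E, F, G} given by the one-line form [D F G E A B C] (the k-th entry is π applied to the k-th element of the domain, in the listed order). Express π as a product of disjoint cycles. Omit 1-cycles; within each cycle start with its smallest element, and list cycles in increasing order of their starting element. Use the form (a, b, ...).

Start at A and follow images: A → D → E → A, giving the cycle (A, D, E).
Continuing from each remaining unvisited element yields (A, D, E)(B, F)(C, G).

(A, D, E)(B, F)(C, G)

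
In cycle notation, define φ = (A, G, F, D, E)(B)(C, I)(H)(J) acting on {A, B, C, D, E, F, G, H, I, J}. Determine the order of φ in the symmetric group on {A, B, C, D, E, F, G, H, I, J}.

10

The disjoint cycles have lengths 5, 2, 1, 1, 1.
Since disjoint cycles commute, ord(φ) = lcm(5, 2) = 10.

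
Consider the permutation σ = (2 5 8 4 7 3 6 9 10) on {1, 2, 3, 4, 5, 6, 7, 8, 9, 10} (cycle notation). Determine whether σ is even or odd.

The cycle lengths are 9, 1.
A cycle of length ℓ contributes ℓ−1 transpositions, so σ is a product of 8 transpositions — even.

even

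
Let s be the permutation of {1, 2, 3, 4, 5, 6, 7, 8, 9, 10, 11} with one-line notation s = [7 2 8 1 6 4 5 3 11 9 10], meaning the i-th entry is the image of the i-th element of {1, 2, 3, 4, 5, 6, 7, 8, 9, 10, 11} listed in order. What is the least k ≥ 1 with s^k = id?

The disjoint-cycle form of s has cycle lengths 5, 3, 2, 1.
Since disjoint cycles commute, ord(s) = lcm(5, 3, 2) = 30.

30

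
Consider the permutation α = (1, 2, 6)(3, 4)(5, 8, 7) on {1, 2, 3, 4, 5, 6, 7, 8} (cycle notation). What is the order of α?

The cycle type of α is (3, 3, 2).
The order of α is the least common multiple of its cycle lengths: lcm(3, 3, 2) = 6.

6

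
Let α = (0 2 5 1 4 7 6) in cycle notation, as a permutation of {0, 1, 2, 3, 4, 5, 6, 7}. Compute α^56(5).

5

5 lies in the 7-cycle (0 2 5 1 4 7 6).
Powers repeat with period 7 on this cycle, and 56 mod 7 = 0, so α^56(5) = α^0(5).
So α^56(5) = 5.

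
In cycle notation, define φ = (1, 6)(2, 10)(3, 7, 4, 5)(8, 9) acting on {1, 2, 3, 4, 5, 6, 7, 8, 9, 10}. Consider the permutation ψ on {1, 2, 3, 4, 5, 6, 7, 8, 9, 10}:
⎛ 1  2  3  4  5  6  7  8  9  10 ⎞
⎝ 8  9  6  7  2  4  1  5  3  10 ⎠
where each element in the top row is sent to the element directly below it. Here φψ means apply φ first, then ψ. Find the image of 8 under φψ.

3

First apply φ: φ(8) = 9, then ψ(9) = 3. Thus (φψ)(8) = 3.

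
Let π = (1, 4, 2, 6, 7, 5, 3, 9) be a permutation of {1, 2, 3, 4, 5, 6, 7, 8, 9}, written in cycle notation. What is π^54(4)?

4 lies in the 8-cycle (1, 4, 2, 6, 7, 5, 3, 9).
Powers repeat with period 8 on this cycle, and 54 mod 8 = 6, so π^54(4) = π^6(4).
Stepping 6 places around the cycle: 4 → 2 → 6 → 7 → 5 → 3 → 9.

9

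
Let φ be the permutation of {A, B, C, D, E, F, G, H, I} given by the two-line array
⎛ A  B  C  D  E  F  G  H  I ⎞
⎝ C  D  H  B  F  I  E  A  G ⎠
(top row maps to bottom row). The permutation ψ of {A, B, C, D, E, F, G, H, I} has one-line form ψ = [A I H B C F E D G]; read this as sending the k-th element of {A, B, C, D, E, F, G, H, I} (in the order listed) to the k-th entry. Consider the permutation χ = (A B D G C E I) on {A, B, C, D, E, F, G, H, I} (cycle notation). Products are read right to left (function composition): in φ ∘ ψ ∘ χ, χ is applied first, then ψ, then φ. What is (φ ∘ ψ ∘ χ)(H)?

Chase H: χ(H) = H; ψ(H) = D; φ(D) = B. Hence (φ ∘ ψ ∘ χ)(H) = B.

B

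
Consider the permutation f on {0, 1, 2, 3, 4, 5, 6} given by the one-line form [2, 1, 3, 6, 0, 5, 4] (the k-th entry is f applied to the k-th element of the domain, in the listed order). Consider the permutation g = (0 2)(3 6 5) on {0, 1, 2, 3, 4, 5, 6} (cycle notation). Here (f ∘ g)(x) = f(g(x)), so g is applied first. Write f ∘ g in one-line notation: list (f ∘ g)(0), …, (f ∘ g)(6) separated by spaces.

(f ∘ g)(x) = f(g(x)). Computing each image: f(g(0)) = f(2) = 3, f(g(1)) = f(1) = 1, f(g(2)) = f(0) = 2, f(g(3)) = f(6) = 4, f(g(4)) = f(4) = 0, f(g(5)) = f(3) = 6, f(g(6)) = f(5) = 5.
Hence f ∘ g = [3 1 2 4 0 6 5].

3 1 2 4 0 6 5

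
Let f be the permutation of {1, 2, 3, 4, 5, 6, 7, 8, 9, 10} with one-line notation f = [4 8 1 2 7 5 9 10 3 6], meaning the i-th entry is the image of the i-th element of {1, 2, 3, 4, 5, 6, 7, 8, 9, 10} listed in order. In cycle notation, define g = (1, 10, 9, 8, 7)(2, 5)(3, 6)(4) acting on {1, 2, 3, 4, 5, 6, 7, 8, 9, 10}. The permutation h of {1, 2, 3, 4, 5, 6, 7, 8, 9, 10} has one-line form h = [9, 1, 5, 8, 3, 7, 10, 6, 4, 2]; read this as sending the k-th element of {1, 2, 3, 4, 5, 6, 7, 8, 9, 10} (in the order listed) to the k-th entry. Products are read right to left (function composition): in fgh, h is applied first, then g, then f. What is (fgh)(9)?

Apply the permutations in order: h(9) = 4, then g(4) = 4, then f(4) = 2. So (fgh)(9) = 2.

2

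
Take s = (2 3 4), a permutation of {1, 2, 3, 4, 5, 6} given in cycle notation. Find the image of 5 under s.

5 does not appear in any cycle of s, so it is a fixed point: s(5) = 5.

5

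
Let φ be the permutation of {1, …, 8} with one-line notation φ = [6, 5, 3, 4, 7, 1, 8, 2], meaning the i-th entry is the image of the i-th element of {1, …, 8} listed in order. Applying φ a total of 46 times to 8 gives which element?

5

Tracing 8 → 2 → … returns to 8 after 4 steps, so 8 lies in a 4-cycle (2 5 7 8).
On a 4-cycle, φ^4 is the identity, so φ^46 = φ^2 there (46 ≡ 2 mod 4).
Advancing 2 steps from 8: 8 → 2 → 5.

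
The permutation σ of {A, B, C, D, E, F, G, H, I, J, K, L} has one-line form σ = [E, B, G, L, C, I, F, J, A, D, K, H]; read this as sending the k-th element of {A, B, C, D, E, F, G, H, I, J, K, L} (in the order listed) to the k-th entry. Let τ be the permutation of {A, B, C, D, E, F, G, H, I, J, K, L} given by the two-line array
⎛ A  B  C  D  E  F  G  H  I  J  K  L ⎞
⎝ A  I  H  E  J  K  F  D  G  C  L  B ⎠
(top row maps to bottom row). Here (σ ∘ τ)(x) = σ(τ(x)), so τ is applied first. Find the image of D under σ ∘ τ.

C

First apply τ: τ(D) = E, then σ(E) = C. Thus (σ ∘ τ)(D) = C.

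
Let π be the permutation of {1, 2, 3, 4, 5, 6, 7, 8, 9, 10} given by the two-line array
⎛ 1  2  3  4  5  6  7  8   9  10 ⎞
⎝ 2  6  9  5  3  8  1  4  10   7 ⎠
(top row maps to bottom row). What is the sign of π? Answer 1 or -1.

-1

In disjoint-cycle form the cycle lengths are 10.
A cycle of length ℓ contributes ℓ−1 transpositions, so π is a product of 9 transpositions — odd.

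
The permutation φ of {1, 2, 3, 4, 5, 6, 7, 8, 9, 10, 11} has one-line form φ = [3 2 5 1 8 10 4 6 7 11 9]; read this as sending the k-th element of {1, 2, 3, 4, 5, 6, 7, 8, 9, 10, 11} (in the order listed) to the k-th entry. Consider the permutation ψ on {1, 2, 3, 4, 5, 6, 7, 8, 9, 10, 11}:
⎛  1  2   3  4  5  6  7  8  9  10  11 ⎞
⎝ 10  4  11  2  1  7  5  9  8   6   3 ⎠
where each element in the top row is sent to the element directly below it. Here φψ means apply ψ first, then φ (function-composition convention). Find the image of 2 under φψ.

(φψ)(2) = φ(ψ(2)). ψ(2) = 4, then φ(4) = 1. So (φψ)(2) = 1.

1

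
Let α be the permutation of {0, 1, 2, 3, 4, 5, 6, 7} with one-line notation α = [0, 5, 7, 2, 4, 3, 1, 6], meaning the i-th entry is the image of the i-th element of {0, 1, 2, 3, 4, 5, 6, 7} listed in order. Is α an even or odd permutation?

odd

In disjoint-cycle form the cycle lengths are 6, 1, 1.
A cycle of length ℓ contributes ℓ−1 transpositions, so α is a product of 5 transpositions — odd.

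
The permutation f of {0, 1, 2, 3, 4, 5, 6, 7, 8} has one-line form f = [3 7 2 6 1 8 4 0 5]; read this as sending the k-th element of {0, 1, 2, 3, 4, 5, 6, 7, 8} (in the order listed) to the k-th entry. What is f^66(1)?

1

Tracing 1 → 7 → … returns to 1 after 6 steps, so 1 lies in a 6-cycle (0 3 6 4 1 7).
Since the cycle has length 6, f^66 acts on it the same as f^0 (66 mod 6 = 0).
So f^66(1) = 1.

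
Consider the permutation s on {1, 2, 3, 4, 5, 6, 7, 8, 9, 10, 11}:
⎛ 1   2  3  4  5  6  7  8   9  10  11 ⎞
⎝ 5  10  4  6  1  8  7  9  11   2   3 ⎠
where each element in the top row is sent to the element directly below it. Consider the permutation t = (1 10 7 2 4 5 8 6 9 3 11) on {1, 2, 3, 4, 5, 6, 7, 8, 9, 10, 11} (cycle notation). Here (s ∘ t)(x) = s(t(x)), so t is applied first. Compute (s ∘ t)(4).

1

t(4) = 5, then s(5) = 1; composing gives (s ∘ t)(4) = 1.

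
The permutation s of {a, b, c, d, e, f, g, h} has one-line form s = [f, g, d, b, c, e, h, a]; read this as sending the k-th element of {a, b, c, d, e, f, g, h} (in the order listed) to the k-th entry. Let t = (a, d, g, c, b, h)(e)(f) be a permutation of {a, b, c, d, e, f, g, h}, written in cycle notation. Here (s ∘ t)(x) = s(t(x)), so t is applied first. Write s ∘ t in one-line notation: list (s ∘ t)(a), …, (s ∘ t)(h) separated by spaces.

Chase each element through t then s: a → d → b; b → h → a; c → b → g; d → g → h; e → e → c; f → f → e; g → c → d; h → a → f.
Collecting the images, s ∘ t = [b a g h c e d f].

b a g h c e d f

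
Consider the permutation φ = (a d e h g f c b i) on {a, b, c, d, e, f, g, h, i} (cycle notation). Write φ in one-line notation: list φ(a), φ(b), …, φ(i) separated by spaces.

Image by image: a↦d, b↦i, c↦b, d↦e, e↦h, f↦c, g↦f, h↦g, i↦a.
So the one-line form is d i b e h c f g a.

d i b e h c f g a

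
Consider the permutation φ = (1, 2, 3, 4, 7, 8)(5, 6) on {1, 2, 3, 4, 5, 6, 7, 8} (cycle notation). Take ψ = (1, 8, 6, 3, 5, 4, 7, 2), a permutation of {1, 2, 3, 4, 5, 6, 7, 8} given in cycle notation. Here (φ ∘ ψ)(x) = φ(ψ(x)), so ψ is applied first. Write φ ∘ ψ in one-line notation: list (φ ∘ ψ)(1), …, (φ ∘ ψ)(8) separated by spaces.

(φ ∘ ψ)(x) = φ(ψ(x)). Computing each image: φ(ψ(1)) = φ(8) = 1, φ(ψ(2)) = φ(1) = 2, φ(ψ(3)) = φ(5) = 6, φ(ψ(4)) = φ(7) = 8, φ(ψ(5)) = φ(4) = 7, φ(ψ(6)) = φ(3) = 4, φ(ψ(7)) = φ(2) = 3, φ(ψ(8)) = φ(6) = 5.
Hence φ ∘ ψ = [1 2 6 8 7 4 3 5].

1 2 6 8 7 4 3 5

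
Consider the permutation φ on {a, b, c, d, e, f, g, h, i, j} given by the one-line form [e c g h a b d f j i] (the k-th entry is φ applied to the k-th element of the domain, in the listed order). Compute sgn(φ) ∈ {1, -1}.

-1

In disjoint-cycle form the cycle lengths are 6, 2, 2.
A cycle is odd iff its length is even; φ has 3 even-length cycles, so sgn(φ) = (−1)^3 and φ is odd.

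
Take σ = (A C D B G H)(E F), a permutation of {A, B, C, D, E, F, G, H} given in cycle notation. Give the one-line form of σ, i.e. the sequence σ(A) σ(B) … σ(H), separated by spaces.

C G D B F E H A

Reading each image from the cycles: A→C, B→G, C→D, D→B, E→F, F→E, G→H, H→A.
Listing these in domain order gives C G D B F E H A.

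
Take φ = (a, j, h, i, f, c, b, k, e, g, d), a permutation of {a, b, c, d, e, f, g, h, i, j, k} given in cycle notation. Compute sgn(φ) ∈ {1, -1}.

1

The cycle lengths are 11.
A cycle of length ℓ contributes ℓ−1 transpositions, so φ is a product of 10 transpositions — even.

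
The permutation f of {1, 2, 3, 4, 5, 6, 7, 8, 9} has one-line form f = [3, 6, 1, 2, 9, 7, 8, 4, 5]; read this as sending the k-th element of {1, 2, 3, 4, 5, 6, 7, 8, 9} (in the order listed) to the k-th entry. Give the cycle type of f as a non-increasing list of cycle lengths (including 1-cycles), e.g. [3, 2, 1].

[5, 2, 2]

The disjoint cycles are (1, 3)(2, 6, 7, 8, 4)(5, 9), with lengths 5, 2, 2 in non-increasing order.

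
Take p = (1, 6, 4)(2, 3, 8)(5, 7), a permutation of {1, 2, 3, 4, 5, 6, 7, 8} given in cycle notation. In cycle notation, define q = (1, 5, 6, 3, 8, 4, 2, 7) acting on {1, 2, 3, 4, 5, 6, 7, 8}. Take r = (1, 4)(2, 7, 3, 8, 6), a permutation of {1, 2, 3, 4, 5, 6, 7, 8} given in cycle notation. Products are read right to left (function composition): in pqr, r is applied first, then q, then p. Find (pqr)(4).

7

Chase 4: r(4) = 1; q(1) = 5; p(5) = 7. Hence (pqr)(4) = 7.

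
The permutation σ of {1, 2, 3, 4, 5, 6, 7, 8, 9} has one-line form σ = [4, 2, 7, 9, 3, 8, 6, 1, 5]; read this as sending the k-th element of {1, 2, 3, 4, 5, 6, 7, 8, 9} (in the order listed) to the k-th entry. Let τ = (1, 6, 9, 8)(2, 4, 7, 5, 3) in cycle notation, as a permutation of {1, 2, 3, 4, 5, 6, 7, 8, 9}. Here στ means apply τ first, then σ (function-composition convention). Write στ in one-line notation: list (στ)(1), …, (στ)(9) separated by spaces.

For each element, apply τ then σ: 1 → 6 → 8; 2 → 4 → 9; 3 → 2 → 2; 4 → 7 → 6; 5 → 3 → 7; 6 → 9 → 5; 7 → 5 → 3; 8 → 1 → 4; 9 → 8 → 1.
So στ in one-line form is 8 9 2 6 7 5 3 4 1.

8 9 2 6 7 5 3 4 1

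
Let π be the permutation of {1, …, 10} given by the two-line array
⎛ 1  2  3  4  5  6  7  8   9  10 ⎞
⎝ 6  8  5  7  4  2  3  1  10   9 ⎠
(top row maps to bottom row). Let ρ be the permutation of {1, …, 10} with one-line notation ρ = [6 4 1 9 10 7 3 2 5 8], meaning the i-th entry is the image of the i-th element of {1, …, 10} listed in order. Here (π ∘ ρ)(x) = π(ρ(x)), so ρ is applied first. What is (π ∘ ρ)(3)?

6

ρ(3) = 1, then π(1) = 6; composing gives (π ∘ ρ)(3) = 6.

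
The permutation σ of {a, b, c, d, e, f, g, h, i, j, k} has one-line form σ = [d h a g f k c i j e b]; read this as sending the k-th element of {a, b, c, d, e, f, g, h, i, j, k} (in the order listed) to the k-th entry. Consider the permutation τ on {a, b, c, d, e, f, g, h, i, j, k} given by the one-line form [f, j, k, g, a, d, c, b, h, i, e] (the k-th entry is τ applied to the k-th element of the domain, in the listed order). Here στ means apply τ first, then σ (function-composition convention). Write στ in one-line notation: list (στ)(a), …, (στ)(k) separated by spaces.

(στ)(x) = σ(τ(x)). Computing each image: σ(τ(a)) = σ(f) = k, σ(τ(b)) = σ(j) = e, σ(τ(c)) = σ(k) = b, σ(τ(d)) = σ(g) = c, σ(τ(e)) = σ(a) = d, σ(τ(f)) = σ(d) = g, σ(τ(g)) = σ(c) = a, σ(τ(h)) = σ(b) = h, σ(τ(i)) = σ(h) = i, σ(τ(j)) = σ(i) = j, σ(τ(k)) = σ(e) = f.
Hence στ = [k e b c d g a h i j f].

k e b c d g a h i j f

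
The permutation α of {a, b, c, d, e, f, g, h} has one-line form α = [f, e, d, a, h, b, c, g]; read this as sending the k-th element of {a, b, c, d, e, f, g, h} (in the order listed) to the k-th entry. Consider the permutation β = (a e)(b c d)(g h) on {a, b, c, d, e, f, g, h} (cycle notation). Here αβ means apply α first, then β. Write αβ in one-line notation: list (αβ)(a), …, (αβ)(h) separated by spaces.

(αβ)(x) = β(α(x)). Computing each image: β(α(a)) = β(f) = f, β(α(b)) = β(e) = a, β(α(c)) = β(d) = b, β(α(d)) = β(a) = e, β(α(e)) = β(h) = g, β(α(f)) = β(b) = c, β(α(g)) = β(c) = d, β(α(h)) = β(g) = h.
Hence αβ = [f a b e g c d h].

f a b e g c d h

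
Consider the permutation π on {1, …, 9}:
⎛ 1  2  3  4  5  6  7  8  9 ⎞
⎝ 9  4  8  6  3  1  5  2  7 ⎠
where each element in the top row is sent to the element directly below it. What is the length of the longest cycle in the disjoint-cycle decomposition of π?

9

Decomposing into disjoint cycles gives (1 9 7 5 3 8 2 4 6); the longest has length 9.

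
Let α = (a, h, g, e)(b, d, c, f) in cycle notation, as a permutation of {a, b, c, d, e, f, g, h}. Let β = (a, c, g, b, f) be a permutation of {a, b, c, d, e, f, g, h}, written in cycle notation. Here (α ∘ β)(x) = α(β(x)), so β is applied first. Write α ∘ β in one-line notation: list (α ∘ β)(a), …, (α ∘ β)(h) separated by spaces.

f b e c a h d g

(α ∘ β)(x) = α(β(x)). Computing each image: α(β(a)) = α(c) = f, α(β(b)) = α(f) = b, α(β(c)) = α(g) = e, α(β(d)) = α(d) = c, α(β(e)) = α(e) = a, α(β(f)) = α(a) = h, α(β(g)) = α(b) = d, α(β(h)) = α(h) = g.
Hence α ∘ β = [f b e c a h d g].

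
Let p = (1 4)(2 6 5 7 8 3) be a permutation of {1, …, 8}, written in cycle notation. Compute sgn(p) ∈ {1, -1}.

The cycle lengths are 6, 2.
A cycle is odd iff its length is even; p has 2 even-length cycles, so sgn(p) = (−1)^2 and p is even.

1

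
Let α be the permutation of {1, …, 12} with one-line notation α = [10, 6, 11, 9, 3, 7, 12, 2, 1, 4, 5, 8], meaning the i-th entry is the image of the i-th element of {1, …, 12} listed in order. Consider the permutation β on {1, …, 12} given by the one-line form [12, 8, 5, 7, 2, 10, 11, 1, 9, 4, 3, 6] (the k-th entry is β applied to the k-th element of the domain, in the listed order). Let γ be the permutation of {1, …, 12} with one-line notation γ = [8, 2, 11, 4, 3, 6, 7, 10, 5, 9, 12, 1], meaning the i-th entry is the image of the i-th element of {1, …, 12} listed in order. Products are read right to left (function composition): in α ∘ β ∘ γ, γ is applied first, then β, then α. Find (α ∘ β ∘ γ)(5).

3

(α ∘ β ∘ γ)(5) = α(β(γ(5))). γ(5) = 3, then β(3) = 5, then α(5) = 3, so the result is 3.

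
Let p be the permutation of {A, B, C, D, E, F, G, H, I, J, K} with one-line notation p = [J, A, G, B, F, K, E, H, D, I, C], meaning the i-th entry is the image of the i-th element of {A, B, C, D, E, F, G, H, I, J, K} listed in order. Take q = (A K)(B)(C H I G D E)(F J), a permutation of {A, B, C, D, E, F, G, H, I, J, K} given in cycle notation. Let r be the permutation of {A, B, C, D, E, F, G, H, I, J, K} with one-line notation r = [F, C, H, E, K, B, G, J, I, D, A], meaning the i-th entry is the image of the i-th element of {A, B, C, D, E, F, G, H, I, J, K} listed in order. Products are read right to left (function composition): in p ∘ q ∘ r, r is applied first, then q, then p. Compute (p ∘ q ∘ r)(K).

Apply the permutations in order: r(K) = A, then q(A) = K, then p(K) = C. So (p ∘ q ∘ r)(K) = C.

C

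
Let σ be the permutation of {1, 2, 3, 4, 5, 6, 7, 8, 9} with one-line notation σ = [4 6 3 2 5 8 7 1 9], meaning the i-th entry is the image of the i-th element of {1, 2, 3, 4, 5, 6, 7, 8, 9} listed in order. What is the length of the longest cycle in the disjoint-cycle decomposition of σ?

Decomposing into disjoint cycles gives (1, 4, 2, 6, 8); the longest has length 5.

5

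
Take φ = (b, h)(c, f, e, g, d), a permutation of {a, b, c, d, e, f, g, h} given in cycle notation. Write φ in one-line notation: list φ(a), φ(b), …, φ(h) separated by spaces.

Reading each image from the cycles: a→a, b→h, c→f, d→c, e→g, f→e, g→d, h→b.
So the one-line form is a h f c g e d b.

a h f c g e d b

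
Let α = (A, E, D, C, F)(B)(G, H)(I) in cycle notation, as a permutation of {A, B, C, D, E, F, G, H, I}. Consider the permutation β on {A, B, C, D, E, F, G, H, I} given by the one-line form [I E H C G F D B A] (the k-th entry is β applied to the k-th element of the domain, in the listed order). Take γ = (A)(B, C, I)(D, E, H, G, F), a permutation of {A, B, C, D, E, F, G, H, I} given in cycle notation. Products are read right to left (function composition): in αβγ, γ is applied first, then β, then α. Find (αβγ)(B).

(αβγ)(B) = α(β(γ(B))). γ(B) = C, then β(C) = H, then α(H) = G, so the result is G.

G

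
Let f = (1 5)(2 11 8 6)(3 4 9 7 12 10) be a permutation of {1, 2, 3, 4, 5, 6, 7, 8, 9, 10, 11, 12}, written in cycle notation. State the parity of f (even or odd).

odd

The cycle lengths are 6, 4, 2.
A cycle is odd iff its length is even; f has 3 even-length cycles, so sgn(f) = (−1)^3 and f is odd.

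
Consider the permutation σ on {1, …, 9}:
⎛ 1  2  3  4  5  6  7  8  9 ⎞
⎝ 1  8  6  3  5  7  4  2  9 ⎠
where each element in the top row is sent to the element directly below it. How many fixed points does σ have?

3

The fixed points (elements with σ(x) = x) are {1, 5, 9}, so there are 3.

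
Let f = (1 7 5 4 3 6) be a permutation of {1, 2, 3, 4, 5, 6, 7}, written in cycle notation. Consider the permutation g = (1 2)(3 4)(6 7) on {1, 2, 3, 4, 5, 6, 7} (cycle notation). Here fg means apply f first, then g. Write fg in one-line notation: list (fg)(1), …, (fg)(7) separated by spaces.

(fg)(x) = g(f(x)). Computing each image: g(f(1)) = g(7) = 6, g(f(2)) = g(2) = 1, g(f(3)) = g(6) = 7, g(f(4)) = g(3) = 4, g(f(5)) = g(4) = 3, g(f(6)) = g(1) = 2, g(f(7)) = g(5) = 5.
Hence fg = [6 1 7 4 3 2 5].

6 1 7 4 3 2 5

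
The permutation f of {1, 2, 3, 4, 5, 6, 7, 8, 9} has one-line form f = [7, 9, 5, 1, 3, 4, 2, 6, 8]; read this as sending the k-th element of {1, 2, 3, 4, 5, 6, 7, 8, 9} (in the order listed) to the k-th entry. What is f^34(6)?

8

Tracing 6 → 4 → … returns to 6 after 7 steps, so 6 lies in a 7-cycle (1, 7, 2, 9, 8, 6, 4).
Since the cycle has length 7, f^34 acts on it the same as f^6 (34 mod 7 = 6).
Stepping 6 places around the cycle: 6 → 4 → 1 → 7 → 2 → 9 → 8.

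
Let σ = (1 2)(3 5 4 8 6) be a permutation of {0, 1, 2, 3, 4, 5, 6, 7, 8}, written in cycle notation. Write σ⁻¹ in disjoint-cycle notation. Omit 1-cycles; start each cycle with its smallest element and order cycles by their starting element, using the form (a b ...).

(1 2)(3 6 8 4 5)

Inverting a permutation written in cycle notation just reverses the order within every cycle.
Reversing each cycle of σ and rotating so the smallest element leads gives (1 2)(3 6 8 4 5).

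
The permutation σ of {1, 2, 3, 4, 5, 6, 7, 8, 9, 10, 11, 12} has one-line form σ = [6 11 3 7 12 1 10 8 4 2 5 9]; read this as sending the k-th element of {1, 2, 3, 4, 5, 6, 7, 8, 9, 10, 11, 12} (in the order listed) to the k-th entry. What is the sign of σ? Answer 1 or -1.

In disjoint-cycle form the cycle lengths are 8, 2, 1, 1.
A cycle of length ℓ contributes ℓ−1 transpositions, so σ is a product of 7 + 1 = 8 transpositions — even.

1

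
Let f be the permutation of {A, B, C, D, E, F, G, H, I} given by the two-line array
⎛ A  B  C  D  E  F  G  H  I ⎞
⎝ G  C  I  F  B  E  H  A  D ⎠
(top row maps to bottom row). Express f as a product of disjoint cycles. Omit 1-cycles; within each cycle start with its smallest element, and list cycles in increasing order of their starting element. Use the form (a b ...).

Start at A and follow images: A → G → H → A, giving the cycle (A G H).
Repeating from the next unused element and collecting all non-trivial cycles gives (A G H)(B C I D F E).

(A G H)(B C I D F E)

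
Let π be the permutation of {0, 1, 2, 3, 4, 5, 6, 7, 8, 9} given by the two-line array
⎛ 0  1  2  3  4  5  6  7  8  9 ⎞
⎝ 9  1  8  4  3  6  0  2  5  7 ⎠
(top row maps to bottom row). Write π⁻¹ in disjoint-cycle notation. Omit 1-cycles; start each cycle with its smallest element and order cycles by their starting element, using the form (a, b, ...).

The cycle decomposition of π is (0, 9, 7, 2, 8, 5, 6)(3, 4).
Reversing each cycle (and rotating so the smallest element leads) gives π⁻¹ = (0, 6, 5, 8, 2, 7, 9)(3, 4).

(0, 6, 5, 8, 2, 7, 9)(3, 4)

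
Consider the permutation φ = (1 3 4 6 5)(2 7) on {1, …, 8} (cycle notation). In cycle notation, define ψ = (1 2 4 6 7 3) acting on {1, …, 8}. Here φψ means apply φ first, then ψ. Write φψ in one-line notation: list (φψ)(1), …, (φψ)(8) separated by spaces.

1 3 6 7 2 5 4 8

(φψ)(x) = ψ(φ(x)). Computing each image: ψ(φ(1)) = ψ(3) = 1, ψ(φ(2)) = ψ(7) = 3, ψ(φ(3)) = ψ(4) = 6, ψ(φ(4)) = ψ(6) = 7, ψ(φ(5)) = ψ(1) = 2, ψ(φ(6)) = ψ(5) = 5, ψ(φ(7)) = ψ(2) = 4, ψ(φ(8)) = ψ(8) = 8.
Hence φψ = [1 3 6 7 2 5 4 8].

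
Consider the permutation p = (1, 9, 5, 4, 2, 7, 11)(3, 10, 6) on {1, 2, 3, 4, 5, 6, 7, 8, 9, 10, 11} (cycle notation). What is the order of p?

The cycle type of p is (7, 3, 1).
The order of p is the least common multiple of its cycle lengths: lcm(7, 3) = 21.

21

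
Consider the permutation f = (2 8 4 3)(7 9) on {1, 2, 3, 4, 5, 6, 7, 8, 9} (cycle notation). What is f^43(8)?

2

8 lies in the 4-cycle (2 8 4 3).
On a 4-cycle, f^4 is the identity, so f^43 = f^3 there (43 ≡ 3 mod 4).
Stepping 3 places around the cycle: 8 → 4 → 3 → 2.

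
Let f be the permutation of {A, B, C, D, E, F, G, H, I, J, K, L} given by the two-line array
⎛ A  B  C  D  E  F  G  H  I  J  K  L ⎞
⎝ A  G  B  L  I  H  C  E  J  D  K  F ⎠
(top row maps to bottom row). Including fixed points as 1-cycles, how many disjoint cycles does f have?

The cycle decomposition is (A)(B G C)(D L F H E I J)(K), which has 4 cycles (counting 1-cycles).

4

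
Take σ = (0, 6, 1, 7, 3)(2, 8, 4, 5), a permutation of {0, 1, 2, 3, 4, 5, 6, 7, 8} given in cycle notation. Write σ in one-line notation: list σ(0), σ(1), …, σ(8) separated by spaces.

6 7 8 0 5 2 1 3 4

Each element maps to the next entry in its cycle (wrapping to the front): 0→6, 1→7, 2→8, 3→0, 4→5, 5→2, 6→1, 7→3, 8→4.
Listing these in domain order gives 6 7 8 0 5 2 1 3 4.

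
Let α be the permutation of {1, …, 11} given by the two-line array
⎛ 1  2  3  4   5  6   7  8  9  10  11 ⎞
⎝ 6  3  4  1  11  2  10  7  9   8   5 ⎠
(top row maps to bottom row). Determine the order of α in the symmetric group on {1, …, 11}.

The disjoint-cycle form of α has cycle lengths 5, 3, 2, 1.
Since disjoint cycles commute, ord(α) = lcm(5, 3, 2) = 30.

30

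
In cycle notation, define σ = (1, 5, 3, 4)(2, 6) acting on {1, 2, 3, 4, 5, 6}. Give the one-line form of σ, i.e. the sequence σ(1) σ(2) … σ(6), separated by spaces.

Image by image: 1↦5, 2↦6, 3↦4, 4↦1, 5↦3, 6↦2.
Listing these in domain order gives 5 6 4 1 3 2.

5 6 4 1 3 2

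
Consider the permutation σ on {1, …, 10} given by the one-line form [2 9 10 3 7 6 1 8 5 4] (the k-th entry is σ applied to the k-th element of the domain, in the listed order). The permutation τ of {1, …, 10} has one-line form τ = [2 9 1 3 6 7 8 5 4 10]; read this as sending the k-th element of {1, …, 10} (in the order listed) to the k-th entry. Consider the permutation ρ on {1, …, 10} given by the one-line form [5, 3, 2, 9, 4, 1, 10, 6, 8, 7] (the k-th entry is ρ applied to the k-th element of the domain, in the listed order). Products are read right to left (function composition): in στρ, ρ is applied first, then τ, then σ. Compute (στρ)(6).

9

Apply the permutations in order: ρ(6) = 1, then τ(1) = 2, then σ(2) = 9. So (στρ)(6) = 9.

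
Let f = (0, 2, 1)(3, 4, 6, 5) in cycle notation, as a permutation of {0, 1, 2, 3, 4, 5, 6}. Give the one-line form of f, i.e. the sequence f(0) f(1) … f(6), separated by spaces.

Reading each image from the cycles: 0→2, 1→0, 2→1, 3→4, 4→6, 5→3, 6→5.
So the one-line form is 2 0 1 4 6 3 5.

2 0 1 4 6 3 5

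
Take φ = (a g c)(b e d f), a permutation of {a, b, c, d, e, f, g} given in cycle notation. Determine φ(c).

Within (a g c), c ↦ a.

a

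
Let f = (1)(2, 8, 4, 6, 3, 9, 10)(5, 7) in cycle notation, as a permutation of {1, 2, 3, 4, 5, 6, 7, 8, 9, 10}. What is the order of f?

The cycle type of f is (7, 2, 1).
The order is lcm(7, 2) = 14.

14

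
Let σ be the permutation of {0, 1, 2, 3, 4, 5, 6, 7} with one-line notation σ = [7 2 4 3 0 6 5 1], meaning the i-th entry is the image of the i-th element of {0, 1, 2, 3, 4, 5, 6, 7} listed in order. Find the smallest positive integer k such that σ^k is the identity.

The disjoint-cycle form of σ has cycle lengths 5, 2, 1.
The order of σ is the least common multiple of its cycle lengths: lcm(5, 2) = 10.

10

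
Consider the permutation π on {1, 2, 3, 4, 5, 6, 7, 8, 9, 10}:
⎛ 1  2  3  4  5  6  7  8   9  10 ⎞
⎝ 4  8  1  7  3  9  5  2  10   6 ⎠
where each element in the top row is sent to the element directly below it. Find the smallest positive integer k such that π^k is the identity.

30

Decomposing into disjoint cycles gives cycle lengths 5, 3, 2.
The order of π is the least common multiple of its cycle lengths: lcm(5, 3, 2) = 30.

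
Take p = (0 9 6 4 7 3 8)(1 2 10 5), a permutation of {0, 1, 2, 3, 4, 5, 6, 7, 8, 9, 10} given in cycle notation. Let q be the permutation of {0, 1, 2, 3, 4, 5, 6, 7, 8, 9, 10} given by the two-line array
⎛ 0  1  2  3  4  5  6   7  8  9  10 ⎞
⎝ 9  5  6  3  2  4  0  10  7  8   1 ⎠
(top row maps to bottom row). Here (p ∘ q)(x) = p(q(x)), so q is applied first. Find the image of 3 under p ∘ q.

q(3) = 3, then p(3) = 8; composing gives (p ∘ q)(3) = 8.

8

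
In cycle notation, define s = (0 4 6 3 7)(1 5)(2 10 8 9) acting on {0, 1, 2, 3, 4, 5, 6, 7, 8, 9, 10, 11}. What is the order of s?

20

The cycle type of s is (5, 4, 2, 1).
The order of s is the least common multiple of its cycle lengths: lcm(5, 4, 2) = 20.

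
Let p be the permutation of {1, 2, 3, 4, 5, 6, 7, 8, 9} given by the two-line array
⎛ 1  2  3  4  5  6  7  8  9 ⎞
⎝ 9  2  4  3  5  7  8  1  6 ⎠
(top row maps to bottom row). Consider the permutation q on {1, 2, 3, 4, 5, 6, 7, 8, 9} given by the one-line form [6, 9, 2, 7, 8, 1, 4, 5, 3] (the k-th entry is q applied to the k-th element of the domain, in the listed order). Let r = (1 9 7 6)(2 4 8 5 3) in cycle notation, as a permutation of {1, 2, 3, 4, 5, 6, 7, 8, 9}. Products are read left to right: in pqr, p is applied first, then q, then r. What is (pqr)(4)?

4

Chase 4: p(4) = 3; q(3) = 2; r(2) = 4. Hence (pqr)(4) = 4.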